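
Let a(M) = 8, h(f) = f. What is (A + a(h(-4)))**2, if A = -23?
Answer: 225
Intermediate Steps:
(A + a(h(-4)))**2 = (-23 + 8)**2 = (-15)**2 = 225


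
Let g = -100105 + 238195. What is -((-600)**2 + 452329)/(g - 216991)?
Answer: 812329/78901 ≈ 10.296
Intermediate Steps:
g = 138090
-((-600)**2 + 452329)/(g - 216991) = -((-600)**2 + 452329)/(138090 - 216991) = -(360000 + 452329)/(-78901) = -812329*(-1)/78901 = -1*(-812329/78901) = 812329/78901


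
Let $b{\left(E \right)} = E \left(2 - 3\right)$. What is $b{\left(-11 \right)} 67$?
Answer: $737$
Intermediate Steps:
$b{\left(E \right)} = - E$ ($b{\left(E \right)} = E \left(-1\right) = - E$)
$b{\left(-11 \right)} 67 = \left(-1\right) \left(-11\right) 67 = 11 \cdot 67 = 737$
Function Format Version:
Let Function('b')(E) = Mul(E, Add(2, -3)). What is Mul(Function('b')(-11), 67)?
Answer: 737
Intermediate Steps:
Function('b')(E) = Mul(-1, E) (Function('b')(E) = Mul(E, -1) = Mul(-1, E))
Mul(Function('b')(-11), 67) = Mul(Mul(-1, -11), 67) = Mul(11, 67) = 737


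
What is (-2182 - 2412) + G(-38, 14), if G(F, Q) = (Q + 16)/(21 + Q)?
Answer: -32152/7 ≈ -4593.1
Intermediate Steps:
G(F, Q) = (16 + Q)/(21 + Q)
(-2182 - 2412) + G(-38, 14) = (-2182 - 2412) + (16 + 14)/(21 + 14) = -4594 + 30/35 = -4594 + (1/35)*30 = -4594 + 6/7 = -32152/7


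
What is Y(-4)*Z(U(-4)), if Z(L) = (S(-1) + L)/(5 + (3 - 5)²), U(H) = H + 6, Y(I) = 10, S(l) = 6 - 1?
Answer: 70/9 ≈ 7.7778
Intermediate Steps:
S(l) = 5
U(H) = 6 + H
Z(L) = 5/9 + L/9 (Z(L) = (5 + L)/(5 + (3 - 5)²) = (5 + L)/(5 + (-2)²) = (5 + L)/(5 + 4) = (5 + L)/9 = (5 + L)*(⅑) = 5/9 + L/9)
Y(-4)*Z(U(-4)) = 10*(5/9 + (6 - 4)/9) = 10*(5/9 + (⅑)*2) = 10*(5/9 + 2/9) = 10*(7/9) = 70/9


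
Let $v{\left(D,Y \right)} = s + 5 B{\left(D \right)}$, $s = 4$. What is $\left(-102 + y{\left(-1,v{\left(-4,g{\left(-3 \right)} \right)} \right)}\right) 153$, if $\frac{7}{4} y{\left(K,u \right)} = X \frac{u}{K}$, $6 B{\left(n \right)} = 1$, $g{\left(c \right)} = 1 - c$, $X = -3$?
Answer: $- \frac{100368}{7} \approx -14338.0$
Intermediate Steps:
$B{\left(n \right)} = \frac{1}{6}$ ($B{\left(n \right)} = \frac{1}{6} \cdot 1 = \frac{1}{6}$)
$v{\left(D,Y \right)} = \frac{29}{6}$ ($v{\left(D,Y \right)} = 4 + 5 \cdot \frac{1}{6} = 4 + \frac{5}{6} = \frac{29}{6}$)
$y{\left(K,u \right)} = - \frac{12 u}{7 K}$ ($y{\left(K,u \right)} = \frac{4 \left(- 3 \frac{u}{K}\right)}{7} = \frac{4 \left(- \frac{3 u}{K}\right)}{7} = - \frac{12 u}{7 K}$)
$\left(-102 + y{\left(-1,v{\left(-4,g{\left(-3 \right)} \right)} \right)}\right) 153 = \left(-102 - \frac{58}{7 \left(-1\right)}\right) 153 = \left(-102 - \frac{58}{7} \left(-1\right)\right) 153 = \left(-102 + \frac{58}{7}\right) 153 = \left(- \frac{656}{7}\right) 153 = - \frac{100368}{7}$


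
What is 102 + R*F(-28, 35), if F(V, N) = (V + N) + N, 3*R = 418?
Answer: 5954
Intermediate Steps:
R = 418/3 (R = (1/3)*418 = 418/3 ≈ 139.33)
F(V, N) = V + 2*N (F(V, N) = (N + V) + N = V + 2*N)
102 + R*F(-28, 35) = 102 + 418*(-28 + 2*35)/3 = 102 + 418*(-28 + 70)/3 = 102 + (418/3)*42 = 102 + 5852 = 5954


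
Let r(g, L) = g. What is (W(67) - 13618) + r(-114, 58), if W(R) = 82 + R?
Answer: -13583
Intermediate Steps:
(W(67) - 13618) + r(-114, 58) = ((82 + 67) - 13618) - 114 = (149 - 13618) - 114 = -13469 - 114 = -13583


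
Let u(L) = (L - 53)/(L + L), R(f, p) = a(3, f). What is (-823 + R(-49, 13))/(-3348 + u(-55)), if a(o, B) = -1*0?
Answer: 45265/184086 ≈ 0.24589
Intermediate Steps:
a(o, B) = 0
R(f, p) = 0
u(L) = (-53 + L)/(2*L) (u(L) = (-53 + L)/((2*L)) = (-53 + L)*(1/(2*L)) = (-53 + L)/(2*L))
(-823 + R(-49, 13))/(-3348 + u(-55)) = (-823 + 0)/(-3348 + (1/2)*(-53 - 55)/(-55)) = -823/(-3348 + (1/2)*(-1/55)*(-108)) = -823/(-3348 + 54/55) = -823/(-184086/55) = -823*(-55/184086) = 45265/184086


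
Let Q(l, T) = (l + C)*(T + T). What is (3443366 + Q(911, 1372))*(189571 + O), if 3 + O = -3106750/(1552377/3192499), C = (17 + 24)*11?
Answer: -69107108670112509116/1552377 ≈ -4.4517e+13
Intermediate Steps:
C = 451 (C = 41*11 = 451)
O = -9918300925381/1552377 (O = -3 - 3106750/(1552377/3192499) = -3 - 3106750/(1552377*(1/3192499)) = -3 - 3106750/1552377/3192499 = -3 - 3106750*3192499/1552377 = -3 - 9918296268250/1552377 = -9918300925381/1552377 ≈ -6.3891e+6)
Q(l, T) = 2*T*(451 + l) (Q(l, T) = (l + 451)*(T + T) = (451 + l)*(2*T) = 2*T*(451 + l))
(3443366 + Q(911, 1372))*(189571 + O) = (3443366 + 2*1372*(451 + 911))*(189571 - 9918300925381/1552377) = (3443366 + 2*1372*1362)*(-9624015265114/1552377) = (3443366 + 3737328)*(-9624015265114/1552377) = 7180694*(-9624015265114/1552377) = -69107108670112509116/1552377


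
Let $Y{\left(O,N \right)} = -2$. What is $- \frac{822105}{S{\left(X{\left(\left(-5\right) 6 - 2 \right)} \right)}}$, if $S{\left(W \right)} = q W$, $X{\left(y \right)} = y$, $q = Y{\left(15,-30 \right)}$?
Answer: $- \frac{822105}{64} \approx -12845.0$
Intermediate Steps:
$q = -2$
$S{\left(W \right)} = - 2 W$
$- \frac{822105}{S{\left(X{\left(\left(-5\right) 6 - 2 \right)} \right)}} = - \frac{822105}{\left(-2\right) \left(\left(-5\right) 6 - 2\right)} = - \frac{822105}{\left(-2\right) \left(-30 - 2\right)} = - \frac{822105}{\left(-2\right) \left(-32\right)} = - \frac{822105}{64}$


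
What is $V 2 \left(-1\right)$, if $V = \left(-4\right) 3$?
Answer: $24$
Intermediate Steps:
$V = -12$
$V 2 \left(-1\right) = \left(-12\right) 2 \left(-1\right) = \left(-24\right) \left(-1\right) = 24$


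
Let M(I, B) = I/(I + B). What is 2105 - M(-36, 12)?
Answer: 4207/2 ≈ 2103.5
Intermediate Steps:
M(I, B) = I/(B + I)
2105 - M(-36, 12) = 2105 - (-36)/(12 - 36) = 2105 - (-36)/(-24) = 2105 - (-36)*(-1)/24 = 2105 - 1*3/2 = 2105 - 3/2 = 4207/2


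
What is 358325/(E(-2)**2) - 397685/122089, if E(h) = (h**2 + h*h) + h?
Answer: 43733224265/4395204 ≈ 9950.2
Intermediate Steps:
E(h) = h + 2*h**2 (E(h) = (h**2 + h**2) + h = 2*h**2 + h = h + 2*h**2)
358325/(E(-2)**2) - 397685/122089 = 358325/((-2*(1 + 2*(-2)))**2) - 397685/122089 = 358325/((-2*(1 - 4))**2) - 397685*1/122089 = 358325/((-2*(-3))**2) - 397685/122089 = 358325/(6**2) - 397685/122089 = 358325/36 - 397685/122089 = 43733224265/4395204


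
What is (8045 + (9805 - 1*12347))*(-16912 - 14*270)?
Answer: -113868076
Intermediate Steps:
(8045 + (9805 - 1*12347))*(-16912 - 14*270) = (8045 + (9805 - 12347))*(-16912 - 3780) = (8045 - 2542)*(-20692) = 5503*(-20692) = -113868076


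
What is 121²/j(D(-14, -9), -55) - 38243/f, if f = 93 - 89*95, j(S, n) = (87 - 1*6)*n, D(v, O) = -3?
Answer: 4358593/3386610 ≈ 1.2870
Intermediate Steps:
j(S, n) = 81*n (j(S, n) = (87 - 6)*n = 81*n)
f = -8362 (f = 93 - 8455 = -8362)
121²/j(D(-14, -9), -55) - 38243/f = 121²/((81*(-55))) - 38243/(-8362) = 14641/(-4455) - 38243*(-1/8362) = 14641*(-1/4455) + 38243/8362 = -1331/405 + 38243/8362 = 4358593/3386610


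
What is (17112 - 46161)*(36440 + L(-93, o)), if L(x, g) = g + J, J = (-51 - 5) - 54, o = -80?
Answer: -1053026250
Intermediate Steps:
J = -110 (J = -56 - 54 = -110)
L(x, g) = -110 + g (L(x, g) = g - 110 = -110 + g)
(17112 - 46161)*(36440 + L(-93, o)) = (17112 - 46161)*(36440 + (-110 - 80)) = -29049*(36440 - 190) = -29049*36250 = -1053026250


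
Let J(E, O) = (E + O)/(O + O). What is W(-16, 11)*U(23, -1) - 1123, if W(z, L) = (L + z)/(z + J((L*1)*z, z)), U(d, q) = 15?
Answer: -2231/2 ≈ -1115.5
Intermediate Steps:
J(E, O) = (E + O)/(2*O) (J(E, O) = (E + O)/((2*O)) = (E + O)*(1/(2*O)) = (E + O)/(2*O))
W(z, L) = (L + z)/(z + (z + L*z)/(2*z)) (W(z, L) = (L + z)/(z + ((L*1)*z + z)/(2*z)) = (L + z)/(z + (L*z + z)/(2*z)) = (L + z)/(z + (z + L*z)/(2*z)))
W(-16, 11)*U(23, -1) - 1123 = (2*(11 - 16)/(1 + 11 + 2*(-16)))*15 - 1123 = (2*(-5)/(1 + 11 - 32))*15 - 1123 = (2*(-5)/(-20))*15 - 1123 = (2*(-1/20)*(-5))*15 - 1123 = (½)*15 - 1123 = 15/2 - 1123 = -2231/2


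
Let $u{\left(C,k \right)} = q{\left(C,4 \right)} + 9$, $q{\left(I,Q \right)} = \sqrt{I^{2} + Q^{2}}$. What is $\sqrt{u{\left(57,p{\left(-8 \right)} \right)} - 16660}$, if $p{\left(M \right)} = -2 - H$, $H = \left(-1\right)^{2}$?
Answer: $\sqrt{-16651 + \sqrt{3265}} \approx 128.82 i$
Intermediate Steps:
$H = 1$
$p{\left(M \right)} = -3$ ($p{\left(M \right)} = -2 - 1 = -3$)
$u{\left(C,k \right)} = 9 + \sqrt{16 + C^{2}}$ ($u{\left(C,k \right)} = \sqrt{C^{2} + 4^{2}} + 9 = \sqrt{C^{2} + 16} + 9 = \sqrt{16 + C^{2}} + 9 = 9 + \sqrt{16 + C^{2}}$)
$\sqrt{u{\left(57,p{\left(-8 \right)} \right)} - 16660} = \sqrt{\left(9 + \sqrt{16 + 57^{2}}\right) - 16660} = \sqrt{\left(9 + \sqrt{16 + 3249}\right) - 16660} = \sqrt{\left(9 + \sqrt{3265}\right) - 16660} = \sqrt{-16651 + \sqrt{3265}}$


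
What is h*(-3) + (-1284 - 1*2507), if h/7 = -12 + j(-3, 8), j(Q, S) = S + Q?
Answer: -3644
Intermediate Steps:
j(Q, S) = Q + S
h = -49 (h = 7*(-12 + (-3 + 8)) = 7*(-12 + 5) = 7*(-7) = -49)
h*(-3) + (-1284 - 1*2507) = -49*(-3) + (-1284 - 1*2507) = 147 + (-1284 - 2507) = 147 - 3791 = -3644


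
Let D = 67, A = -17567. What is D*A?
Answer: -1176989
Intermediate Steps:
D*A = 67*(-17567) = -1176989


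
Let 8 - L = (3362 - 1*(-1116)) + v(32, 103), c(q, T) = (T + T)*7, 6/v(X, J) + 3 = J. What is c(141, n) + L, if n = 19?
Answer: -210203/50 ≈ -4204.1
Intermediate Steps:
v(X, J) = 6/(-3 + J)
c(q, T) = 14*T (c(q, T) = (2*T)*7 = 14*T)
L = -223503/50 (L = 8 - ((3362 - 1*(-1116)) + 6/(-3 + 103)) = 8 - ((3362 + 1116) + 6/100) = 8 - (4478 + 6*(1/100)) = 8 - (4478 + 3/50) = 8 - 1*223903/50 = 8 - 223903/50 = -223503/50 ≈ -4470.1)
c(141, n) + L = 14*19 - 223503/50 = 266 - 223503/50 = -210203/50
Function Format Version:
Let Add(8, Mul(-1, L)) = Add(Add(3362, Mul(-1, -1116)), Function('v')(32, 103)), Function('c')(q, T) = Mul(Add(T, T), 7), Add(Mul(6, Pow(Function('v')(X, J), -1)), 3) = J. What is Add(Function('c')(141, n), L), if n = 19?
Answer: Rational(-210203, 50) ≈ -4204.1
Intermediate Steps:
Function('v')(X, J) = Mul(6, Pow(Add(-3, J), -1))
Function('c')(q, T) = Mul(14, T) (Function('c')(q, T) = Mul(Mul(2, T), 7) = Mul(14, T))
L = Rational(-223503, 50) (L = Add(8, Mul(-1, Add(Add(3362, Mul(-1, -1116)), Mul(6, Pow(Add(-3, 103), -1))))) = Add(8, Mul(-1, Add(Add(3362, 1116), Mul(6, Pow(100, -1))))) = Add(8, Mul(-1, Add(4478, Mul(6, Rational(1, 100))))) = Add(8, Mul(-1, Add(4478, Rational(3, 50)))) = Add(8, Mul(-1, Rational(223903, 50))) = Add(8, Rational(-223903, 50)) = Rational(-223503, 50) ≈ -4470.1)
Add(Function('c')(141, n), L) = Add(Mul(14, 19), Rational(-223503, 50)) = Add(266, Rational(-223503, 50)) = Rational(-210203, 50)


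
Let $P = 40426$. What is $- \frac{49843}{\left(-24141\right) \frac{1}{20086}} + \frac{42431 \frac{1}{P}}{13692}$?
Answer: $\frac{61571932703703243}{1484705812408} \approx 41471.0$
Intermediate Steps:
$- \frac{49843}{\left(-24141\right) \frac{1}{20086}} + \frac{42431 \frac{1}{P}}{13692} = - \frac{49843}{\left(-24141\right) \frac{1}{20086}} + \frac{42431 \cdot \frac{1}{40426}}{13692} = - \frac{49843}{\left(-24141\right) \frac{1}{20086}} + 42431 \cdot \frac{1}{40426} \cdot \frac{1}{13692} = - \frac{49843}{- \frac{24141}{20086}} + \frac{42431}{40426} \cdot \frac{1}{13692} = \left(-49843\right) \left(- \frac{20086}{24141}\right) + \frac{42431}{553512792} = \frac{1001146498}{24141} + \frac{42431}{553512792} = \frac{61571932703703243}{1484705812408}$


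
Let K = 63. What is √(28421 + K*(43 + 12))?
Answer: √31886 ≈ 178.57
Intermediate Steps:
√(28421 + K*(43 + 12)) = √(28421 + 63*(43 + 12)) = √(28421 + 63*55) = √(28421 + 3465) = √31886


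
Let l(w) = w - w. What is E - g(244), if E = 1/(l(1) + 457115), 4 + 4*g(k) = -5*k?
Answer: 139877191/457115 ≈ 306.00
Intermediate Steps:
g(k) = -1 - 5*k/4 (g(k) = -1 + (-5*k)/4 = -1 - 5*k/4)
l(w) = 0
E = 1/457115 (E = 1/(0 + 457115) = 1/457115 ≈ 2.1876e-6)
E - g(244) = 1/457115 - (-1 - 5/4*244) = 1/457115 - (-1 - 305) = 1/457115 - 1*(-306) = 1/457115 + 306 = 139877191/457115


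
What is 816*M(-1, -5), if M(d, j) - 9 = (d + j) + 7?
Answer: 8160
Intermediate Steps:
M(d, j) = 16 + d + j (M(d, j) = 9 + ((d + j) + 7) = 9 + (7 + d + j) = 16 + d + j)
816*M(-1, -5) = 816*(16 - 1 - 5) = 816*10 = 8160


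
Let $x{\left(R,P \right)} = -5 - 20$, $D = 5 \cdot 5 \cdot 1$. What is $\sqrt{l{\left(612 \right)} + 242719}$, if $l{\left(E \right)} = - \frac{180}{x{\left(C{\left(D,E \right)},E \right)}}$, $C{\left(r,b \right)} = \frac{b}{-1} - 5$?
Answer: $\frac{\sqrt{6068155}}{5} \approx 492.67$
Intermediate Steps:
$D = 25$ ($D = 25 \cdot 1 = 25$)
$C{\left(r,b \right)} = -5 - b$ ($C{\left(r,b \right)} = - b - 5 = -5 - b$)
$x{\left(R,P \right)} = -25$ ($x{\left(R,P \right)} = -5 - 20 = -25$)
$l{\left(E \right)} = \frac{36}{5}$ ($l{\left(E \right)} = - \frac{180}{-25} = \left(-180\right) \left(- \frac{1}{25}\right) = \frac{36}{5}$)
$\sqrt{l{\left(612 \right)} + 242719} = \sqrt{\frac{36}{5} + 242719} = \sqrt{\frac{1213631}{5}} = \frac{\sqrt{6068155}}{5}$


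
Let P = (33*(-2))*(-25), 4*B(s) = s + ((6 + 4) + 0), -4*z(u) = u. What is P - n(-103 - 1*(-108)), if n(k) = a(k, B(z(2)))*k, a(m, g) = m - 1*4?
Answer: 1645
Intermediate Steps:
z(u) = -u/4
B(s) = 5/2 + s/4 (B(s) = (s + ((6 + 4) + 0))/4 = (s + (10 + 0))/4 = (s + 10)/4 = (10 + s)/4 = 5/2 + s/4)
a(m, g) = -4 + m (a(m, g) = m - 4 = -4 + m)
P = 1650 (P = -66*(-25) = 1650)
n(k) = k*(-4 + k) (n(k) = (-4 + k)*k = k*(-4 + k))
P - n(-103 - 1*(-108)) = 1650 - (-103 - 1*(-108))*(-4 + (-103 - 1*(-108))) = 1650 - (-103 + 108)*(-4 + (-103 + 108)) = 1650 - 5*(-4 + 5) = 1650 - 5 = 1645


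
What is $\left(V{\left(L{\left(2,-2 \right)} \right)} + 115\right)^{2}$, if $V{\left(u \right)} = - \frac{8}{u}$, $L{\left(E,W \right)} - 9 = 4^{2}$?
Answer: $\frac{8219689}{625} \approx 13152.0$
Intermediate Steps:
$L{\left(E,W \right)} = 25$ ($L{\left(E,W \right)} = 9 + 4^{2} = 9 + 16 = 25$)
$\left(V{\left(L{\left(2,-2 \right)} \right)} + 115\right)^{2} = \left(- \frac{8}{25} + 115\right)^{2} = \left(\frac{2867}{25}\right)^{2} = \frac{8219689}{625}$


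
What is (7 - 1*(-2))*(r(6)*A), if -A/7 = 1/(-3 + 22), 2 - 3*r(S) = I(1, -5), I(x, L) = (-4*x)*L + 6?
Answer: 504/19 ≈ 26.526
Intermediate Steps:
I(x, L) = 6 - 4*L*x (I(x, L) = -4*L*x + 6 = 6 - 4*L*x)
r(S) = -8 (r(S) = 2/3 - (6 - 4*(-5)*1)/3 = 2/3 - (6 + 20)/3 = 2/3 - 1/3*26 = 2/3 - 26/3 = -8)
A = -7/19 (A = -7/(-3 + 22) = -7/19 ≈ -0.36842)
(7 - 1*(-2))*(r(6)*A) = (7 - 1*(-2))*(-8*(-7/19)) = (7 + 2)*(56/19) = 9*(56/19) = 504/19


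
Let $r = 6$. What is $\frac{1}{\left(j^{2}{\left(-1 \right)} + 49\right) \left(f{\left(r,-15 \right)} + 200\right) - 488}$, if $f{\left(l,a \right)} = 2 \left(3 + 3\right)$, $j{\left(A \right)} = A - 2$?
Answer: $\frac{1}{11808} \approx 8.4688 \cdot 10^{-5}$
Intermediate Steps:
$j{\left(A \right)} = -2 + A$ ($j{\left(A \right)} = A - 2 = -2 + A$)
$f{\left(l,a \right)} = 12$ ($f{\left(l,a \right)} = 2 \cdot 6 = 12$)
$\frac{1}{\left(j^{2}{\left(-1 \right)} + 49\right) \left(f{\left(r,-15 \right)} + 200\right) - 488} = \frac{1}{\left(\left(-2 - 1\right)^{2} + 49\right) \left(12 + 200\right) - 488} = \frac{1}{\left(\left(-3\right)^{2} + 49\right) 212 - 488} = \frac{1}{\left(9 + 49\right) 212 - 488} = \frac{1}{58 \cdot 212 - 488} = \frac{1}{12296 - 488} = \frac{1}{11808}$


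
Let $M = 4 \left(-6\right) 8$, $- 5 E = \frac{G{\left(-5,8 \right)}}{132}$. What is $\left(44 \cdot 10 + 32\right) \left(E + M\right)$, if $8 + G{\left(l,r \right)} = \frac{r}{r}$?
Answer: $- \frac{14952134}{165} \approx -90619.0$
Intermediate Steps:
$G{\left(l,r \right)} = -7$ ($G{\left(l,r \right)} = -8 + \frac{r}{r} = -8 + 1 = -7$)
$E = \frac{7}{660}$ ($E = - \frac{\left(-7\right) \frac{1}{132}}{5} = \left(- \frac{1}{5}\right) \left(- \frac{7}{132}\right) = \frac{7}{660} \approx 0.010606$)
$M = -192$ ($M = \left(-24\right) 8 = -192$)
$\left(44 \cdot 10 + 32\right) \left(E + M\right) = \left(44 \cdot 10 + 32\right) \left(\frac{7}{660} - 192\right) = \left(440 + 32\right) \left(- \frac{126713}{660}\right) = 472 \left(- \frac{126713}{660}\right) = - \frac{14952134}{165}$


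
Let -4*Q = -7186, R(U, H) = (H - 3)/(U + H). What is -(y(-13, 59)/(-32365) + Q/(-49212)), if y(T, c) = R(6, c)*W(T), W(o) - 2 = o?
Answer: 7498054741/207057029400 ≈ 0.036213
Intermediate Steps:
W(o) = 2 + o
R(U, H) = (-3 + H)/(H + U)
Q = 3593/2 (Q = -¼*(-7186) = 3593/2 ≈ 1796.5)
y(T, c) = (-3 + c)*(2 + T)/(6 + c) (y(T, c) = ((-3 + c)/(c + 6))*(2 + T) = ((-3 + c)/(6 + c))*(2 + T) = (-3 + c)*(2 + T)/(6 + c))
-(y(-13, 59)/(-32365) + Q/(-49212)) = -(((-3 + 59)*(2 - 13)/(6 + 59))/(-32365) + (3593/2)/(-49212)) = -((56*(-11)/65)*(-1/32365) + (3593/2)*(-1/49212)) = -(((1/65)*56*(-11))*(-1/32365) - 3593/98424) = -(-616/65*(-1/32365) - 3593/98424) = -(616/2103725 - 3593/98424) = -1*(-7498054741/207057029400) = 7498054741/207057029400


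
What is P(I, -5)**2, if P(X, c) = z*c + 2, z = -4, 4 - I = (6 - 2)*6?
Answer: 484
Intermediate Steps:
I = -20 (I = 4 - (6 - 2)*6 = 4 - 4*6 = 4 - 1*24 = 4 - 24 = -20)
P(X, c) = 2 - 4*c (P(X, c) = -4*c + 2 = 2 - 4*c)
P(I, -5)**2 = (2 - 4*(-5))**2 = (2 + 20)**2 = 22**2 = 484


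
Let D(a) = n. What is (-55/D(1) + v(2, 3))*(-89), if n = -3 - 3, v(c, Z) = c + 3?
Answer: -7565/6 ≈ -1260.8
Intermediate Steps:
v(c, Z) = 3 + c
n = -6
D(a) = -6
(-55/D(1) + v(2, 3))*(-89) = (-55/(-6) + (3 + 2))*(-89) = (-55*(-⅙) + 5)*(-89) = (55/6 + 5)*(-89) = (85/6)*(-89) = -7565/6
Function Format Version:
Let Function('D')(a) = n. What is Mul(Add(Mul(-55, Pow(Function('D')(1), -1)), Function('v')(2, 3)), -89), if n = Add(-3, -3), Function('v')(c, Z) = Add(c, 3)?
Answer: Rational(-7565, 6) ≈ -1260.8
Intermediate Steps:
Function('v')(c, Z) = Add(3, c)
n = -6
Function('D')(a) = -6
Mul(Add(Mul(-55, Pow(Function('D')(1), -1)), Function('v')(2, 3)), -89) = Mul(Add(Mul(-55, Pow(-6, -1)), Add(3, 2)), -89) = Mul(Add(Mul(-55, Rational(-1, 6)), 5), -89) = Mul(Add(Rational(55, 6), 5), -89) = Mul(Rational(85, 6), -89) = Rational(-7565, 6)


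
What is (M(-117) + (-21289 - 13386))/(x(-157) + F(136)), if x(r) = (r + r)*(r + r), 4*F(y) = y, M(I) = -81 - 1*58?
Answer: -17407/49315 ≈ -0.35298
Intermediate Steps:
M(I) = -139 (M(I) = -81 - 58 = -139)
F(y) = y/4
x(r) = 4*r² (x(r) = (2*r)*(2*r) = 4*r²)
(M(-117) + (-21289 - 13386))/(x(-157) + F(136)) = (-139 + (-21289 - 13386))/(4*(-157)² + (¼)*136) = (-139 - 34675)/(4*24649 + 34) = -34814/(98596 + 34) = -34814/98630 = -34814*1/98630 = -17407/49315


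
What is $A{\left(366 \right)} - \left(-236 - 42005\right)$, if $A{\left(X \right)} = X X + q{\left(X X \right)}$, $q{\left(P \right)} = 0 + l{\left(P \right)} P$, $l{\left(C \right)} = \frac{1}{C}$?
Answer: $176198$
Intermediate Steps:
$q{\left(P \right)} = 1$ ($q{\left(P \right)} = 0 + \frac{P}{P} = 0 + 1 = 1$)
$A{\left(X \right)} = 1 + X^{2}$ ($A{\left(X \right)} = X X + 1 = X^{2} + 1 = 1 + X^{2}$)
$A{\left(366 \right)} - \left(-236 - 42005\right) = \left(1 + 366^{2}\right) - \left(-236 - 42005\right) = \left(1 + 133956\right) - \left(-236 - 42005\right) = 133957 - -42241 = 133957 + 42241 = 176198$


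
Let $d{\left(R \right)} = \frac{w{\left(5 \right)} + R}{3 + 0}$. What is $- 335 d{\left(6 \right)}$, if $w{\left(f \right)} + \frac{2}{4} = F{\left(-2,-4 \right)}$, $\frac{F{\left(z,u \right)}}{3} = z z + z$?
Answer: $- \frac{7705}{6} \approx -1284.2$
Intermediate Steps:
$F{\left(z,u \right)} = 3 z + 3 z^{2}$ ($F{\left(z,u \right)} = 3 \left(z z + z\right) = 3 \left(z^{2} + z\right) = 3 \left(z + z^{2}\right) = 3 z + 3 z^{2}$)
$w{\left(f \right)} = \frac{11}{2}$ ($w{\left(f \right)} = - \frac{1}{2} + 3 \left(-2\right) \left(1 - 2\right) = - \frac{1}{2} + 3 \left(-2\right) \left(-1\right) = - \frac{1}{2} + 6 = \frac{11}{2}$)
$d{\left(R \right)} = \frac{11}{6} + \frac{R}{3}$ ($d{\left(R \right)} = \frac{\frac{11}{2} + R}{3 + 0} = \frac{\frac{11}{2} + R}{3} = \left(\frac{11}{2} + R\right) \frac{1}{3} = \frac{11}{6} + \frac{R}{3}$)
$- 335 d{\left(6 \right)} = - 335 \left(\frac{11}{6} + \frac{1}{3} \cdot 6\right) = - 335 \left(\frac{11}{6} + 2\right) = \left(-335\right) \frac{23}{6} = - \frac{7705}{6}$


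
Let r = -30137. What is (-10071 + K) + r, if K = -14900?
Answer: -55108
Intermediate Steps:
(-10071 + K) + r = (-10071 - 14900) - 30137 = -24971 - 30137 = -55108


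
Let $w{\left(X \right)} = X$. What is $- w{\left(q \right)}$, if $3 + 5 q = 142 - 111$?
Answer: $- \frac{28}{5} \approx -5.6$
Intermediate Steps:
$q = \frac{28}{5}$ ($q = - \frac{3}{5} + \frac{142 - 111}{5} = - \frac{3}{5} + \frac{1}{5} \cdot 31 = - \frac{3}{5} + \frac{31}{5} = \frac{28}{5} \approx 5.6$)
$- w{\left(q \right)} = \left(-1\right) \frac{28}{5} = - \frac{28}{5}$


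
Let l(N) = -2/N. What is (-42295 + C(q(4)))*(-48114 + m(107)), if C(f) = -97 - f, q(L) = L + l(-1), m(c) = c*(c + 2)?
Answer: 1545449498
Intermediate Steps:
m(c) = c*(2 + c)
q(L) = 2 + L (q(L) = L - 2/(-1) = L - 2*(-1) = L + 2 = 2 + L)
(-42295 + C(q(4)))*(-48114 + m(107)) = (-42295 + (-97 - (2 + 4)))*(-48114 + 107*(2 + 107)) = (-42295 + (-97 - 1*6))*(-48114 + 107*109) = (-42295 + (-97 - 6))*(-48114 + 11663) = (-42295 - 103)*(-36451) = -42398*(-36451) = 1545449498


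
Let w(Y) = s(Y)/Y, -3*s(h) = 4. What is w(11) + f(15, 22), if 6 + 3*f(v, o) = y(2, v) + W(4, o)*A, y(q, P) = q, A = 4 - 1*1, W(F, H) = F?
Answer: 28/11 ≈ 2.5455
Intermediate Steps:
s(h) = -4/3 (s(h) = -⅓*4 = -4/3)
A = 3 (A = 4 - 1 = 3)
w(Y) = -4/(3*Y)
f(v, o) = 8/3 (f(v, o) = -2 + (2 + 4*3)/3 = -2 + (2 + 12)/3 = -2 + (⅓)*14 = -2 + 14/3 = 8/3)
w(11) + f(15, 22) = -4/3/11 + 8/3 = -4/3*1/11 + 8/3 = -4/33 + 8/3 = 28/11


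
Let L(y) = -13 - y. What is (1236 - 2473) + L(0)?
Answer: -1250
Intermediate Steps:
(1236 - 2473) + L(0) = (1236 - 2473) + (-13 - 1*0) = -1237 + (-13 + 0) = -1237 - 13 = -1250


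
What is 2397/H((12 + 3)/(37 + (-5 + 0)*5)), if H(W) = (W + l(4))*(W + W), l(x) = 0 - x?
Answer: -19176/55 ≈ -348.65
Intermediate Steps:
l(x) = -x
H(W) = 2*W*(-4 + W) (H(W) = (W - 1*4)*(W + W) = (W - 4)*(2*W) = (-4 + W)*(2*W) = 2*W*(-4 + W))
2397/H((12 + 3)/(37 + (-5 + 0)*5)) = 2397/((2*((12 + 3)/(37 + (-5 + 0)*5))*(-4 + (12 + 3)/(37 + (-5 + 0)*5)))) = 2397/((2*(15/(37 - 5*5))*(-4 + 15/(37 - 5*5)))) = 2397/((2*(15/(37 - 25))*(-4 + 15/(37 - 25)))) = 2397/((2*(15/12)*(-4 + 15/12))) = 2397/((2*(15*(1/12))*(-4 + 15*(1/12)))) = 2397/((2*(5/4)*(-4 + 5/4))) = 2397/((2*(5/4)*(-11/4))) = 2397/(-55/8) = 2397*(-8/55) = -19176/55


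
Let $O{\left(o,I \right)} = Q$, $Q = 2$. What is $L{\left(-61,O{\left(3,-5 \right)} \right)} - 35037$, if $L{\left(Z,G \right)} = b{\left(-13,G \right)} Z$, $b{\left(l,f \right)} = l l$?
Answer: $-45346$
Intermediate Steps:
$b{\left(l,f \right)} = l^{2}$
$O{\left(o,I \right)} = 2$
$L{\left(Z,G \right)} = 169 Z$ ($L{\left(Z,G \right)} = \left(-13\right)^{2} Z = 169 Z$)
$L{\left(-61,O{\left(3,-5 \right)} \right)} - 35037 = 169 \left(-61\right) - 35037 = -10309 - 35037 = -45346$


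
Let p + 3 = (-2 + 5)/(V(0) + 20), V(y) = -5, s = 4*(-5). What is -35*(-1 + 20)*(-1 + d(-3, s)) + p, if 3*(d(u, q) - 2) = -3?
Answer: -14/5 ≈ -2.8000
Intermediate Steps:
s = -20
d(u, q) = 1 (d(u, q) = 2 + (1/3)*(-3) = 2 - 1 = 1)
p = -14/5 (p = -3 + (-2 + 5)/(-5 + 20) = -3 + 3/15 = -3 + 3*(1/15) = -3 + 1/5 = -14/5 ≈ -2.8000)
-35*(-1 + 20)*(-1 + d(-3, s)) + p = -35*(-1 + 20)*(-1 + 1) - 14/5 = -665*0 - 14/5 = -35*0 - 14/5 = 0 - 14/5 = -14/5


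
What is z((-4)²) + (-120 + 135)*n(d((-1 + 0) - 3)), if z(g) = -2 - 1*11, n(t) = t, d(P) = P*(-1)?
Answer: 47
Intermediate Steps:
d(P) = -P
z(g) = -13 (z(g) = -2 - 11 = -13)
z((-4)²) + (-120 + 135)*n(d((-1 + 0) - 3)) = -13 + (-120 + 135)*(-((-1 + 0) - 3)) = -13 + 15*(-(-1 - 3)) = -13 + 15*(-1*(-4)) = -13 + 15*4 = -13 + 60 = 47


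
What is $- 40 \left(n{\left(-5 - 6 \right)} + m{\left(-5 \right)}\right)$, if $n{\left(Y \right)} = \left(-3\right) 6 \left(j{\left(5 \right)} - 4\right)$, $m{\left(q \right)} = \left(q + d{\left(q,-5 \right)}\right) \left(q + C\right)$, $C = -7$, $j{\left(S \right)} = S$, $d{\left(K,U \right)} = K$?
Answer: $-4080$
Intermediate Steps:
$m{\left(q \right)} = 2 q \left(-7 + q\right)$ ($m{\left(q \right)} = \left(q + q\right) \left(q - 7\right) = 2 q \left(-7 + q\right)$)
$n{\left(Y \right)} = -18$ ($n{\left(Y \right)} = \left(-3\right) 6 \left(5 - 4\right) = \left(-18\right) 1 = -18$)
$- 40 \left(n{\left(-5 - 6 \right)} + m{\left(-5 \right)}\right) = - 40 \left(-18 + 2 \left(-5\right) \left(-7 - 5\right)\right) = - 40 \left(-18 + 2 \left(-5\right) \left(-12\right)\right) = - 40 \left(-18 + 120\right) = \left(-40\right) 102 = -4080$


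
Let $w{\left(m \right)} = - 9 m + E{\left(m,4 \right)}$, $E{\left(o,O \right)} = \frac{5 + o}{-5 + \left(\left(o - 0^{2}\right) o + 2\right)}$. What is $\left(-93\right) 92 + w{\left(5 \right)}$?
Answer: $- \frac{94606}{11} \approx -8600.5$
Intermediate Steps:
$E{\left(o,O \right)} = \frac{5 + o}{-3 + o^{2}}$ ($E{\left(o,O \right)} = \frac{5 + o}{-5 + \left(\left(o - 0\right) o + 2\right)} = \frac{5 + o}{-5 + \left(\left(o + 0\right) o + 2\right)} = \frac{5 + o}{-5 + \left(o o + 2\right)} = \frac{5 + o}{-5 + \left(o^{2} + 2\right)} = \frac{5 + o}{-5 + \left(2 + o^{2}\right)} = \frac{5 + o}{-3 + o^{2}}$)
$w{\left(m \right)} = - 9 m + \frac{5 + m}{-3 + m^{2}}$
$\left(-93\right) 92 + w{\left(5 \right)} = \left(-93\right) 92 + \frac{5 - 9 \cdot 5^{3} + 28 \cdot 5}{-3 + 5^{2}} = -8556 + \frac{5 - 1125 + 140}{-3 + 25} = -8556 + \frac{5 - 1125 + 140}{22} = -8556 + \frac{1}{22} \left(-980\right) = -8556 - \frac{490}{11} = - \frac{94606}{11}$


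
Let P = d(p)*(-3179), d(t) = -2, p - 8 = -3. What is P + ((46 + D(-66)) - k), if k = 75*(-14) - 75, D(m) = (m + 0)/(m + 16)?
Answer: 188258/25 ≈ 7530.3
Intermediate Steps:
p = 5 (p = 8 - 3 = 5)
D(m) = m/(16 + m)
P = 6358 (P = -2*(-3179) = 6358)
k = -1125 (k = -1050 - 75 = -1125)
P + ((46 + D(-66)) - k) = 6358 + ((46 - 66/(16 - 66)) - 1*(-1125)) = 6358 + ((46 - 66/(-50)) + 1125) = 6358 + ((46 - 66*(-1/50)) + 1125) = 6358 + ((46 + 33/25) + 1125) = 6358 + (1183/25 + 1125) = 6358 + 29308/25 = 188258/25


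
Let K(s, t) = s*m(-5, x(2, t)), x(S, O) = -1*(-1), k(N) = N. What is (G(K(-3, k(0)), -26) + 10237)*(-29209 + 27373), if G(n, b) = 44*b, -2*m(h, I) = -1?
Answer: -16694748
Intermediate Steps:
x(S, O) = 1
m(h, I) = 1/2 (m(h, I) = -1/2*(-1) = 1/2)
K(s, t) = s/2 (K(s, t) = s*(1/2) = s/2)
(G(K(-3, k(0)), -26) + 10237)*(-29209 + 27373) = (44*(-26) + 10237)*(-29209 + 27373) = (-1144 + 10237)*(-1836) = 9093*(-1836) = -16694748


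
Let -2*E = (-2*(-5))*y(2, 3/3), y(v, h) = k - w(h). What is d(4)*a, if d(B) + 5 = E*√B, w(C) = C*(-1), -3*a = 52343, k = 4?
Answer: 2878865/3 ≈ 9.5962e+5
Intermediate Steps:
a = -52343/3 (a = -⅓*52343 = -52343/3 ≈ -17448.)
w(C) = -C
y(v, h) = 4 + h (y(v, h) = 4 - (-1)*h = 4 + h)
E = -25 (E = -(-2*(-5))*(4 + 3/3)/2 = -5*(4 + 3*(⅓)) = -5*(4 + 1) = -5*5 = -½*50 = -25)
d(B) = -5 - 25*√B
d(4)*a = (-5 - 25*√4)*(-52343/3) = (-5 - 25*2)*(-52343/3) = (-5 - 50)*(-52343/3) = -55*(-52343/3) = 2878865/3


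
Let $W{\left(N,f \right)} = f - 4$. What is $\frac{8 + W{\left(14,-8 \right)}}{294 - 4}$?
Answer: $- \frac{2}{145} \approx -0.013793$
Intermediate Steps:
$W{\left(N,f \right)} = -4 + f$
$\frac{8 + W{\left(14,-8 \right)}}{294 - 4} = \frac{8 - 12}{294 - 4} = \frac{8 - 12}{290} = \left(-4\right) \frac{1}{290} = - \frac{2}{145}$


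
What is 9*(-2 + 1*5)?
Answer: 27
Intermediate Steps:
9*(-2 + 1*5) = 9*(-2 + 5) = 9*3 = 27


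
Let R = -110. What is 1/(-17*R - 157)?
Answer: 1/1713 ≈ 0.00058377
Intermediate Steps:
1/(-17*R - 157) = 1/(-17*(-110) - 157) = 1/(1870 - 157) = 1/1713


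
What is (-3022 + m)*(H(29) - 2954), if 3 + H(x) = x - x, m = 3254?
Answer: -686024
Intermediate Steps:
H(x) = -3 (H(x) = -3 + (x - x) = -3 + 0 = -3)
(-3022 + m)*(H(29) - 2954) = (-3022 + 3254)*(-3 - 2954) = 232*(-2957) = -686024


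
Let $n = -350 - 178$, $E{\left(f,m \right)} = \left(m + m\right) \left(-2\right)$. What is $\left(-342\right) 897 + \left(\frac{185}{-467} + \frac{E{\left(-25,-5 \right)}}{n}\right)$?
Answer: $- \frac{18910803211}{61644} \approx -3.0677 \cdot 10^{5}$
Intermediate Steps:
$E{\left(f,m \right)} = - 4 m$ ($E{\left(f,m \right)} = 2 m \left(-2\right) = - 4 m$)
$n = -528$ ($n = -350 - 178 = -528$)
$\left(-342\right) 897 + \left(\frac{185}{-467} + \frac{E{\left(-25,-5 \right)}}{n}\right) = \left(-342\right) 897 + \left(\frac{185}{-467} + \frac{\left(-4\right) \left(-5\right)}{-528}\right) = -306774 + \left(185 \left(- \frac{1}{467}\right) + 20 \left(- \frac{1}{528}\right)\right) = -306774 - \frac{26755}{61644} = - \frac{18910803211}{61644}$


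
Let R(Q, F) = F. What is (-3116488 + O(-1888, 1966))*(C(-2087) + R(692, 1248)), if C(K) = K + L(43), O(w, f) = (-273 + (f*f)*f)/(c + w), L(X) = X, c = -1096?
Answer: 3362800826385/746 ≈ 4.5078e+9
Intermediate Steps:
O(w, f) = (-273 + f³)/(-1096 + w) (O(w, f) = (-273 + (f*f)*f)/(-1096 + w) = (-273 + f²*f)/(-1096 + w) = (-273 + f³)/(-1096 + w))
C(K) = 43 + K (C(K) = K + 43 = 43 + K)
(-3116488 + O(-1888, 1966))*(C(-2087) + R(692, 1248)) = (-3116488 + (-273 + 1966³)/(-1096 - 1888))*((43 - 2087) + 1248) = (-3116488 + (-273 + 7598896696)/(-2984))*(-2044 + 1248) = (-3116488 - 1/2984*7598896423)*(-796) = (-3116488 - 7598896423/2984)*(-796) = -16898496615/2984*(-796) = 3362800826385/746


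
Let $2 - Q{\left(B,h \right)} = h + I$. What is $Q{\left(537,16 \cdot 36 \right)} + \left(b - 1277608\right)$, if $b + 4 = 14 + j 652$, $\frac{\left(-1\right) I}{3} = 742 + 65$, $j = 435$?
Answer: $-992131$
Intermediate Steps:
$I = -2421$ ($I = - 3 \left(742 + 65\right) = \left(-3\right) 807 = -2421$)
$b = 283630$ ($b = -4 + \left(14 + 435 \cdot 652\right) = -4 + \left(14 + 283620\right) = -4 + 283634 = 283630$)
$Q{\left(B,h \right)} = 2423 - h$ ($Q{\left(B,h \right)} = 2 - \left(h - 2421\right) = 2 - \left(-2421 + h\right) = 2423 - h$)
$Q{\left(537,16 \cdot 36 \right)} + \left(b - 1277608\right) = \left(2423 - 16 \cdot 36\right) + \left(283630 - 1277608\right) = \left(2423 - 576\right) - 993978 = 1847 - 993978 = -992131$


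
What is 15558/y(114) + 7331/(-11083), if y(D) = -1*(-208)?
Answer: 85452233/1152632 ≈ 74.137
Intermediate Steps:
y(D) = 208
15558/y(114) + 7331/(-11083) = 15558/208 + 7331/(-11083) = 15558*(1/208) + 7331*(-1/11083) = 7779/104 - 7331/11083 = 85452233/1152632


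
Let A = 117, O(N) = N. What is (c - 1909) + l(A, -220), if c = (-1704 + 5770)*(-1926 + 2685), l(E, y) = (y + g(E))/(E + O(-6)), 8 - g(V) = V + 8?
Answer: 342344198/111 ≈ 3.0842e+6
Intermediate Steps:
g(V) = -V (g(V) = 8 - (V + 8) = 8 - (8 + V) = 8 + (-8 - V) = -V)
l(E, y) = (y - E)/(-6 + E) (l(E, y) = (y - E)/(E - 6) = (y - E)/(-6 + E))
c = 3086094 (c = 4066*759 = 3086094)
(c - 1909) + l(A, -220) = (3086094 - 1909) + (-220 - 1*117)/(-6 + 117) = 3084185 + (-220 - 117)/111 = 3084185 + (1/111)*(-337) = 3084185 - 337/111 = 342344198/111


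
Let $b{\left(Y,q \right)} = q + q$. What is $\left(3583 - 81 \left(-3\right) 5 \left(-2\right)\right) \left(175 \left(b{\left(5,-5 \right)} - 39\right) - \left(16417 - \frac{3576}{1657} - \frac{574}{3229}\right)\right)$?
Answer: $- \frac{154163044927162}{5350453} \approx -2.8813 \cdot 10^{7}$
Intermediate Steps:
$b{\left(Y,q \right)} = 2 q$
$\left(3583 - 81 \left(-3\right) 5 \left(-2\right)\right) \left(175 \left(b{\left(5,-5 \right)} - 39\right) - \left(16417 - \frac{3576}{1657} - \frac{574}{3229}\right)\right) = \left(3583 - 81 \left(-3\right) 5 \left(-2\right)\right) \left(175 \left(2 \left(-5\right) - 39\right) - \left(16417 - \frac{3576}{1657} - \frac{574}{3229}\right)\right) = \left(3583 - 81 \left(\left(-15\right) \left(-2\right)\right)\right) \left(175 \left(-10 - 39\right) - \left(16417 - \frac{3576}{1657} - \frac{574}{3229}\right)\right) = \left(3583 - 2430\right) \left(175 \left(-49\right) - \frac{87825888879}{5350453}\right) = \left(3583 - 2430\right) \left(-8575 - \frac{87825888879}{5350453}\right) = 1153 \left(-8575 + \left(-16417 + \frac{12498022}{5350453}\right)\right) = 1153 \left(-8575 - \frac{87825888879}{5350453}\right) = 1153 \left(- \frac{133706023354}{5350453}\right) = - \frac{154163044927162}{5350453}$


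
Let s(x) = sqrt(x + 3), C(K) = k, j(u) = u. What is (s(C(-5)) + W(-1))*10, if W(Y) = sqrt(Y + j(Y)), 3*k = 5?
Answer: 10*sqrt(42)/3 + 10*I*sqrt(2) ≈ 21.602 + 14.142*I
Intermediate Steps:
k = 5/3 (k = (1/3)*5 = 5/3 ≈ 1.6667)
C(K) = 5/3
W(Y) = sqrt(2)*sqrt(Y) (W(Y) = sqrt(Y + Y) = sqrt(2*Y) = sqrt(2)*sqrt(Y))
s(x) = sqrt(3 + x)
(s(C(-5)) + W(-1))*10 = (sqrt(3 + 5/3) + sqrt(2)*sqrt(-1))*10 = (sqrt(14/3) + sqrt(2)*I)*10 = (sqrt(42)/3 + I*sqrt(2))*10 = 10*sqrt(42)/3 + 10*I*sqrt(2)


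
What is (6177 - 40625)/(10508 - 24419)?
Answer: 34448/13911 ≈ 2.4763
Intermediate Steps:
(6177 - 40625)/(10508 - 24419) = -34448/(-13911) = -34448*(-1/13911) = 34448/13911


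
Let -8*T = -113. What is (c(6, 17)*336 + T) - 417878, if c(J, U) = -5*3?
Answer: -3383231/8 ≈ -4.2290e+5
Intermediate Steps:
T = 113/8 (T = -⅛*(-113) = 113/8 ≈ 14.125)
c(J, U) = -15
(c(6, 17)*336 + T) - 417878 = (-15*336 + 113/8) - 417878 = (-5040 + 113/8) - 417878 = -40207/8 - 417878 = -3383231/8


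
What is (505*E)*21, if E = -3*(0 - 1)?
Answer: 31815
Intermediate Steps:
E = 3 (E = -3*(-1) = 3)
(505*E)*21 = (505*3)*21 = 1515*21 = 31815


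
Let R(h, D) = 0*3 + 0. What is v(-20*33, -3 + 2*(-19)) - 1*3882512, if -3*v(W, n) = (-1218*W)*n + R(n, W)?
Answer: 7103848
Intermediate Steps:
R(h, D) = 0 (R(h, D) = 0 + 0 = 0)
v(W, n) = 406*W*n (v(W, n) = -((-1218*W)*n + 0)/3 = -(-1218*W*n + 0)/3 = -(-406)*W*n = 406*W*n)
v(-20*33, -3 + 2*(-19)) - 1*3882512 = 406*(-20*33)*(-3 + 2*(-19)) - 1*3882512 = 406*(-660)*(-3 - 38) - 3882512 = 406*(-660)*(-41) - 3882512 = 10986360 - 3882512 = 7103848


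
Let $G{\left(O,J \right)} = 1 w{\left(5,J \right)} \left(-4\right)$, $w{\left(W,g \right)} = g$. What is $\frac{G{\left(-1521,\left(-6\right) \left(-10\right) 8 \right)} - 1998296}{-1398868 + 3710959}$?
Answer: $- \frac{2000216}{2312091} \approx -0.86511$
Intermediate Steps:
$G{\left(O,J \right)} = - 4 J$ ($G{\left(O,J \right)} = 1 J \left(-4\right) = J \left(-4\right) = - 4 J$)
$\frac{G{\left(-1521,\left(-6\right) \left(-10\right) 8 \right)} - 1998296}{-1398868 + 3710959} = \frac{- 4 \left(-6\right) \left(-10\right) 8 - 1998296}{-1398868 + 3710959} = \frac{- 4 \cdot 60 \cdot 8 - 1998296}{2312091} = \left(\left(-4\right) 480 - 1998296\right) \frac{1}{2312091} = \left(-1920 - 1998296\right) \frac{1}{2312091} = \left(-2000216\right) \frac{1}{2312091} = - \frac{2000216}{2312091}$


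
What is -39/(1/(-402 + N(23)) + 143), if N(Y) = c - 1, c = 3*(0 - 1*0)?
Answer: -15717/57628 ≈ -0.27273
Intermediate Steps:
c = 0 (c = 3*(0 + 0) = 3*0 = 0)
N(Y) = -1 (N(Y) = 0 - 1 = -1)
-39/(1/(-402 + N(23)) + 143) = -39/(1/(-402 - 1) + 143) = -39/(1/(-403) + 143) = -39/(-1/403 + 143) = -39/(57628/403) = (403/57628)*(-39) = -15717/57628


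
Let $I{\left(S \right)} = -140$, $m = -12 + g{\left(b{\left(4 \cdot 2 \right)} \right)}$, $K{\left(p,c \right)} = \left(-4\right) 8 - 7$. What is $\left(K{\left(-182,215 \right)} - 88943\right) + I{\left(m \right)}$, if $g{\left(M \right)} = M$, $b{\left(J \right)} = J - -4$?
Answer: $-89122$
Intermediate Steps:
$b{\left(J \right)} = 4 + J$ ($b{\left(J \right)} = J + 4 = 4 + J$)
$K{\left(p,c \right)} = -39$ ($K{\left(p,c \right)} = -32 - 7 = -39$)
$m = 0$ ($m = -12 + \left(4 + 4 \cdot 2\right) = -12 + \left(4 + 8\right) = -12 + 12 = 0$)
$\left(K{\left(-182,215 \right)} - 88943\right) + I{\left(m \right)} = \left(-39 - 88943\right) - 140 = -88982 - 140 = -89122$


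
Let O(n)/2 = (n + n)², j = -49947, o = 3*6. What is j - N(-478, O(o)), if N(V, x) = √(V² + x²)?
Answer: -49947 - 2*√1736737 ≈ -52583.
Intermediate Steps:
o = 18
O(n) = 8*n² (O(n) = 2*(n + n)² = 2*(2*n)² = 2*(4*n²) = 8*n²)
j - N(-478, O(o)) = -49947 - √((-478)² + (8*18²)²) = -49947 - √(228484 + (8*324)²) = -49947 - √(228484 + 2592²) = -49947 - √(228484 + 6718464) = -49947 - √6946948 = -49947 - 2*√1736737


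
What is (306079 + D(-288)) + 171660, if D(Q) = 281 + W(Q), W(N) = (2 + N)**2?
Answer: 559816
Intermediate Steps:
D(Q) = 281 + (2 + Q)**2
(306079 + D(-288)) + 171660 = (306079 + (281 + (2 - 288)**2)) + 171660 = (306079 + (281 + (-286)**2)) + 171660 = (306079 + (281 + 81796)) + 171660 = (306079 + 82077) + 171660 = 388156 + 171660 = 559816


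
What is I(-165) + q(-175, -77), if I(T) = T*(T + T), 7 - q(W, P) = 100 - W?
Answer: 54182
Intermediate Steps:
q(W, P) = -93 + W (q(W, P) = 7 - (100 - W) = 7 + (-100 + W) = -93 + W)
I(T) = 2*T**2 (I(T) = T*(2*T) = 2*T**2)
I(-165) + q(-175, -77) = 2*(-165)**2 + (-93 - 175) = 2*27225 - 268 = 54450 - 268 = 54182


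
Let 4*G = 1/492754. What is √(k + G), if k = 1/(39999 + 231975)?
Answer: √75149291948366010/134016276396 ≈ 0.0020455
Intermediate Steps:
k = 1/271974 ≈ 3.6768e-6
G = 1/1971016 (G = (¼)/492754 = (¼)*(1/492754) = 1/1971016 ≈ 5.0735e-7)
√(k + G) = √(1/271974 + 1/1971016) = √(1121495/268032552792) = √75149291948366010/134016276396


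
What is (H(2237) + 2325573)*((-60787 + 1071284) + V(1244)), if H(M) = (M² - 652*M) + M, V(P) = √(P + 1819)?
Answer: 5935108657135 + 5873455*√3063 ≈ 5.9354e+12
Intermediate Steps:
V(P) = √(1819 + P)
H(M) = M² - 651*M
(H(2237) + 2325573)*((-60787 + 1071284) + V(1244)) = (2237*(-651 + 2237) + 2325573)*((-60787 + 1071284) + √(1819 + 1244)) = (2237*1586 + 2325573)*(1010497 + √3063) = (3547882 + 2325573)*(1010497 + √3063) = 5873455*(1010497 + √3063) = 5935108657135 + 5873455*√3063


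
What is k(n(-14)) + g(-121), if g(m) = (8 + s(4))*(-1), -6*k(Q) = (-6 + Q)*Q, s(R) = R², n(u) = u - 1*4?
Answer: -96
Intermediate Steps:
n(u) = -4 + u (n(u) = u - 4 = -4 + u)
k(Q) = -Q*(-6 + Q)/6 (k(Q) = -(-6 + Q)*Q/6 = -Q*(-6 + Q)/6)
g(m) = -24 (g(m) = (8 + 4²)*(-1) = (8 + 16)*(-1) = 24*(-1) = -24)
k(n(-14)) + g(-121) = (-4 - 14)*(6 - (-4 - 14))/6 - 24 = (⅙)*(-18)*(6 - 1*(-18)) - 24 = (⅙)*(-18)*(6 + 18) - 24 = (⅙)*(-18)*24 - 24 = -72 - 24 = -96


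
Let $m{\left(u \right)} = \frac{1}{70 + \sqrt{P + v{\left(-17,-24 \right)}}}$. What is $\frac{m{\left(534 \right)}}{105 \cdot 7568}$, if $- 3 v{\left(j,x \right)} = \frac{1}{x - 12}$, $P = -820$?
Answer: $\frac{9}{584400014} - \frac{i \sqrt{265677}}{81816001960} \approx 1.54 \cdot 10^{-8} - 6.3 \cdot 10^{-9} i$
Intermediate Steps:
$v{\left(j,x \right)} = - \frac{1}{3 \left(-12 + x\right)}$ ($v{\left(j,x \right)} = - \frac{1}{3 \left(x - 12\right)} = - \frac{1}{3 \left(-12 + x\right)}$)
$m{\left(u \right)} = \frac{1}{70 + \frac{i \sqrt{265677}}{18}}$ ($m{\left(u \right)} = \frac{1}{70 + \sqrt{-820 - \frac{1}{-36 + 3 \left(-24\right)}}} = \frac{1}{70 + \sqrt{-820 - \frac{1}{-36 - 72}}} = \frac{1}{70 + \sqrt{-820 - \frac{1}{-108}}} = \frac{1}{70 + \sqrt{-820 - - \frac{1}{108}}} = \frac{1}{70 + \sqrt{-820 + \frac{1}{108}}} = \frac{1}{70 + \sqrt{- \frac{88559}{108}}} = \frac{1}{70 + \frac{i \sqrt{265677}}{18}}$)
$\frac{m{\left(534 \right)}}{105 \cdot 7568} = \frac{\frac{7560}{617759} - \frac{6 i \sqrt{265677}}{617759}}{105 \cdot 7568} = \frac{\frac{7560}{617759} - \frac{6 i \sqrt{265677}}{617759}}{794640} = \left(\frac{7560}{617759} - \frac{6 i \sqrt{265677}}{617759}\right) \frac{1}{794640} = \frac{9}{584400014} - \frac{i \sqrt{265677}}{81816001960}$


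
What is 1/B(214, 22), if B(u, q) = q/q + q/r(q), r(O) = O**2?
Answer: 22/23 ≈ 0.95652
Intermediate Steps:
B(u, q) = 1 + 1/q (B(u, q) = q/q + q/(q**2) = 1 + q/q**2 = 1 + 1/q)
1/B(214, 22) = 1/((1 + 22)/22) = 1/((1/22)*23) = 1/(23/22) = 22/23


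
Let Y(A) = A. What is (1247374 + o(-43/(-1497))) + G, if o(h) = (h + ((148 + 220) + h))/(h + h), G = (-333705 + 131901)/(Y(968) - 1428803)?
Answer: 25659422449009/20465635 ≈ 1.2538e+6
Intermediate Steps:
G = 67268/475945 (G = (-333705 + 131901)/(968 - 1428803) = -201804/(-1427835) = -201804*(-1/1427835) = 67268/475945 ≈ 0.14134)
o(h) = (368 + 2*h)/(2*h) (o(h) = (h + (368 + h))/((2*h)) = (368 + 2*h)*(1/(2*h)) = (368 + 2*h)/(2*h))
(1247374 + o(-43/(-1497))) + G = (1247374 + (184 - 43/(-1497))/((-43/(-1497)))) + 67268/475945 = (1247374 + (184 - 43*(-1/1497))/((-43*(-1/1497)))) + 67268/475945 = (1247374 + (184 + 43/1497)/(43/1497)) + 67268/475945 = (1247374 + (1497/43)*(275491/1497)) + 67268/475945 = (1247374 + 275491/43) + 67268/475945 = 53912573/43 + 67268/475945 = 25659422449009/20465635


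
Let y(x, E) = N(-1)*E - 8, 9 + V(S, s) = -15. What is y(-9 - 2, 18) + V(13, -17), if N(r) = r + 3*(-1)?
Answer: -104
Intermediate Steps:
V(S, s) = -24 (V(S, s) = -9 - 15 = -24)
N(r) = -3 + r (N(r) = r - 3 = -3 + r)
y(x, E) = -8 - 4*E (y(x, E) = (-3 - 1)*E - 8 = -4*E - 8 = -8 - 4*E)
y(-9 - 2, 18) + V(13, -17) = (-8 - 4*18) - 24 = (-8 - 72) - 24 = -80 - 24 = -104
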